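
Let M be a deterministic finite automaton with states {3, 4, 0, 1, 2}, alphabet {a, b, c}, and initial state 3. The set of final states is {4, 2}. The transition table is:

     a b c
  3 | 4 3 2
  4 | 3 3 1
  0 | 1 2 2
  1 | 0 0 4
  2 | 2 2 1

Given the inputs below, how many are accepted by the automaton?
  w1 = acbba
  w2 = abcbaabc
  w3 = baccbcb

2

w1:
  start at 3
  read 'a': 3 → 4
  read 'c': 4 → 1
  read 'b': 1 → 0
  read 'b': 0 → 2
  read 'a': 2 → 2
  end 2, accepted
w2:
  start at 3
  read 'a': 3 → 4
  read 'b': 4 → 3
  read 'c': 3 → 2
  read 'b': 2 → 2
  read 'a': 2 → 2
  read 'a': 2 → 2
  read 'b': 2 → 2
  read 'c': 2 → 1
  end 1, rejected
w3:
  start at 3
  read 'b': 3 → 3
  read 'a': 3 → 4
  read 'c': 4 → 1
  read 'c': 1 → 4
  read 'b': 4 → 3
  read 'c': 3 → 2
  read 'b': 2 → 2
  end 2, accepted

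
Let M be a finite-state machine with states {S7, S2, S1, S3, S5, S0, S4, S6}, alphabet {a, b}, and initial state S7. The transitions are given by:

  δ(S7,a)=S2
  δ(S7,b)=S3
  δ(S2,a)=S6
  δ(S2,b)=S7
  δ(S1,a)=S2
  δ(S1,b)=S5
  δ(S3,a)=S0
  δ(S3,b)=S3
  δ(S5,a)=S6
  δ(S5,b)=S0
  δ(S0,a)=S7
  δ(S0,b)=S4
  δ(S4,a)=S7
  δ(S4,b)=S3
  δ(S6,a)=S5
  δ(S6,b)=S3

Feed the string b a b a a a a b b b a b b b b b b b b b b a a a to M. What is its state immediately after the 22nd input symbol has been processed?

S7 → S3 → S0 → S4 → S7 → S2 → S6 → S5 → S0 → S4 → S3 → S0 → S4 → S3 → S3 → S3 → S3 → S3 → S3 → S3 → S3 → S3 → S0
After 22 symbols: S0.

S0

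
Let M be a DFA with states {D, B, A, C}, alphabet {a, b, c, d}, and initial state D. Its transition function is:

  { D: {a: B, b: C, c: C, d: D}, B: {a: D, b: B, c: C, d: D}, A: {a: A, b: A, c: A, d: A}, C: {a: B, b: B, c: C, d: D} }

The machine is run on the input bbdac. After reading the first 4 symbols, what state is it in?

B

Trace: D -b-> C -b-> B -d-> D -a-> B
After 4 symbols: B.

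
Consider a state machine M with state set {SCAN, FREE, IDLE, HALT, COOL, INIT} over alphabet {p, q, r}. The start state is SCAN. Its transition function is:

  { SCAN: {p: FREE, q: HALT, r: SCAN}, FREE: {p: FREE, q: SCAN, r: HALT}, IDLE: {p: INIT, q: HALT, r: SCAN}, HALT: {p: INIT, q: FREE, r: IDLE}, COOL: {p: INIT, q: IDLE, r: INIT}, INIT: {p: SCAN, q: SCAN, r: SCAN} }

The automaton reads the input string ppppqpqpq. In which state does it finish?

SCAN

Trace: SCAN -p-> FREE -p-> FREE -p-> FREE -p-> FREE -q-> SCAN -p-> FREE -q-> SCAN -p-> FREE -q-> SCAN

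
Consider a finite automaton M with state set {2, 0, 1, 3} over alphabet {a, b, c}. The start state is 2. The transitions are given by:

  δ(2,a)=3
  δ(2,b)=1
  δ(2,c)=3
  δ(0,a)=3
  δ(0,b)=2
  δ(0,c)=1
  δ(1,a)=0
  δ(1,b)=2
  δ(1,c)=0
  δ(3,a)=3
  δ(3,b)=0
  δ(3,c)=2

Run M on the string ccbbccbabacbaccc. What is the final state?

start at 2
read 'c': 2 → 3
read 'c': 3 → 2
read 'b': 2 → 1
read 'b': 1 → 2
read 'c': 2 → 3
read 'c': 3 → 2
read 'b': 2 → 1
read 'a': 1 → 0
read 'b': 0 → 2
read 'a': 2 → 3
read 'c': 3 → 2
read 'b': 2 → 1
read 'a': 1 → 0
read 'c': 0 → 1
read 'c': 1 → 0
read 'c': 0 → 1

1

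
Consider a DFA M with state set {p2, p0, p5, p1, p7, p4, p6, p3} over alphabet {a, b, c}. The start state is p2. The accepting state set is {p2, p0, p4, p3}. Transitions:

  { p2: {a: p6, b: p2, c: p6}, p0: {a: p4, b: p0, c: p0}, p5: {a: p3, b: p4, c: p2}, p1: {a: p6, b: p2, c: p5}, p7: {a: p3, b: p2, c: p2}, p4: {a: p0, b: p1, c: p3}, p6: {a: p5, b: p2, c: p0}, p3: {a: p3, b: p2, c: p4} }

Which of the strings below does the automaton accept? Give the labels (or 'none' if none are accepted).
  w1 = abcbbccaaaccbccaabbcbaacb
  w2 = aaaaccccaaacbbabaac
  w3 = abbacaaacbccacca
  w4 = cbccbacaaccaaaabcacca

w1: p2 → p6 → p2 → p6 → p2 → p2 → p6 → p0 → p4 → p0 → p4 → p3 → p4 → p1 → p5 → p2 → p6 → p5 → p4 → p1 → p5 → p4 → p0 → p4 → p3 → p2  → end p2, accepted
w2: p2 → p6 → p5 → p3 → p3 → p4 → p3 → p4 → p3 → p3 → p3 → p3 → p4 → p1 → p2 → p6 → p2 → p6 → p5 → p2  → end p2, accepted
w3: p2 → p6 → p2 → p2 → p6 → p0 → p4 → p0 → p4 → p3 → p2 → p6 → p0 → p4 → p3 → p4 → p0  → end p0, accepted
w4: p2 → p6 → p2 → p6 → p0 → p0 → p4 → p3 → p3 → p3 → p4 → p3 → p3 → p3 → p3 → p3 → p2 → p6 → p5 → p2 → p6 → p5  → end p5, rejected

w1, w2, w3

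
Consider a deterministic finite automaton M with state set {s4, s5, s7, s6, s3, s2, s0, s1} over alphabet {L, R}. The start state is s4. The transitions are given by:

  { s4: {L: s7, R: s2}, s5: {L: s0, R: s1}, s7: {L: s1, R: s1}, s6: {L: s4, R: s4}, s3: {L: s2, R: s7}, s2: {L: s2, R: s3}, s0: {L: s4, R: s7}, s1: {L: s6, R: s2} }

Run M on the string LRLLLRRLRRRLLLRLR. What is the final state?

s4 → s7 → s1 → s6 → s4 → s7 → s1 → s2 → s2 → s3 → s7 → s1 → s6 → s4 → s7 → s1 → s6 → s4

s4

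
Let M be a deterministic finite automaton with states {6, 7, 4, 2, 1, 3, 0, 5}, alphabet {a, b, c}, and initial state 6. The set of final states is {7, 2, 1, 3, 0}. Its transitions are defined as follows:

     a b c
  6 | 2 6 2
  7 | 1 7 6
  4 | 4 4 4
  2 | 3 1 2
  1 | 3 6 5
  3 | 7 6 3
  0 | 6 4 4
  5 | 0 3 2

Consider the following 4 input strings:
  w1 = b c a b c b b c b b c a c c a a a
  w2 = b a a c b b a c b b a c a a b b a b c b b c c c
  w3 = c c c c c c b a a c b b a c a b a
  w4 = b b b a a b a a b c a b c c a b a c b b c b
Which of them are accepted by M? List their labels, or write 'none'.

w1, w2, w3, w4

w1: Trace: 6 -b-> 6 -c-> 2 -a-> 3 -b-> 6 -c-> 2 -b-> 1 -b-> 6 -c-> 2 -b-> 1 -b-> 6 -c-> 2 -a-> 3 -c-> 3 -c-> 3 -a-> 7 -a-> 1 -a-> 3  → end 3, accepted
w2: Trace: 6 -b-> 6 -a-> 2 -a-> 3 -c-> 3 -b-> 6 -b-> 6 -a-> 2 -c-> 2 -b-> 1 -b-> 6 -a-> 2 -c-> 2 -a-> 3 -a-> 7 -b-> 7 -b-> 7 -a-> 1 -b-> 6 -c-> 2 -b-> 1 -b-> 6 -c-> 2 -c-> 2 -c-> 2  → end 2, accepted
w3: Trace: 6 -c-> 2 -c-> 2 -c-> 2 -c-> 2 -c-> 2 -c-> 2 -b-> 1 -a-> 3 -a-> 7 -c-> 6 -b-> 6 -b-> 6 -a-> 2 -c-> 2 -a-> 3 -b-> 6 -a-> 2  → end 2, accepted
w4: Trace: 6 -b-> 6 -b-> 6 -b-> 6 -a-> 2 -a-> 3 -b-> 6 -a-> 2 -a-> 3 -b-> 6 -c-> 2 -a-> 3 -b-> 6 -c-> 2 -c-> 2 -a-> 3 -b-> 6 -a-> 2 -c-> 2 -b-> 1 -b-> 6 -c-> 2 -b-> 1  → end 1, accepted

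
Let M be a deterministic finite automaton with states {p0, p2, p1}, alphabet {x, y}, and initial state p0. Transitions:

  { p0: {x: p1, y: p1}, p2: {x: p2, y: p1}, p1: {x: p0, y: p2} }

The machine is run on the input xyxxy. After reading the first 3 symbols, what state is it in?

Trace: p0 -x-> p1 -y-> p2 -x-> p2
After 3 symbols: p2.

p2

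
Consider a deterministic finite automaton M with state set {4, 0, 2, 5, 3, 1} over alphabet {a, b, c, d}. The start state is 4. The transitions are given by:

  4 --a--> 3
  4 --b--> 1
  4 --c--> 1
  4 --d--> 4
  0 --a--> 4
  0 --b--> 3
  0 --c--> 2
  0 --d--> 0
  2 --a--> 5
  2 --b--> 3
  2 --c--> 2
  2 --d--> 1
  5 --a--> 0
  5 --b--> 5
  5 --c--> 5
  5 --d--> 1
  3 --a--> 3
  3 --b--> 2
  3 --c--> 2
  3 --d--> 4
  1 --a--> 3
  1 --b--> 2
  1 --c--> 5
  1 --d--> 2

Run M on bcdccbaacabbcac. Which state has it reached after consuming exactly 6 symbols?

start at 4
read 'b': 4 → 1
read 'c': 1 → 5
read 'd': 5 → 1
read 'c': 1 → 5
read 'c': 5 → 5
read 'b': 5 → 5
After 6 symbols: 5.

5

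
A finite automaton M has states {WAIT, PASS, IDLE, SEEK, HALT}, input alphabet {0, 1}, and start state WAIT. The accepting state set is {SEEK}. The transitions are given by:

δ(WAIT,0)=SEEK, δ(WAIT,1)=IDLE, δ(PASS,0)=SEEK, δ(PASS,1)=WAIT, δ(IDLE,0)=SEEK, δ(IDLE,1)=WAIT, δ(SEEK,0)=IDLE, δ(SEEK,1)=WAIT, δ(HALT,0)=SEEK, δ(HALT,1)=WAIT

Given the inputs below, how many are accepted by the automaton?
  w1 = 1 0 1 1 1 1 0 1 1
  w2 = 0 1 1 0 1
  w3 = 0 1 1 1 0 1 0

1

w1: Trace: WAIT -1-> IDLE -0-> SEEK -1-> WAIT -1-> IDLE -1-> WAIT -1-> IDLE -0-> SEEK -1-> WAIT -1-> IDLE  → end IDLE, rejected
w2: Trace: WAIT -0-> SEEK -1-> WAIT -1-> IDLE -0-> SEEK -1-> WAIT  → end WAIT, rejected
w3: Trace: WAIT -0-> SEEK -1-> WAIT -1-> IDLE -1-> WAIT -0-> SEEK -1-> WAIT -0-> SEEK  → end SEEK, accepted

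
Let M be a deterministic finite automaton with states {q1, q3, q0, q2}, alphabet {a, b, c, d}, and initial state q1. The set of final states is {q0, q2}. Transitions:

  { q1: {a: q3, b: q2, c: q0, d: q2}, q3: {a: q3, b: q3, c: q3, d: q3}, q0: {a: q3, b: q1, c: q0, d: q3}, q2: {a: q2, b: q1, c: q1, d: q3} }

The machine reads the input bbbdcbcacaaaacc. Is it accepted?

No

start at q1
read 'b': q1 → q2
read 'b': q2 → q1
read 'b': q1 → q2
read 'd': q2 → q3
read 'c': q3 → q3
read 'b': q3 → q3
read 'c': q3 → q3
read 'a': q3 → q3
read 'c': q3 → q3
read 'a': q3 → q3
read 'a': q3 → q3
read 'a': q3 → q3
read 'a': q3 → q3
read 'c': q3 → q3
read 'c': q3 → q3
End state q3 is not accepting.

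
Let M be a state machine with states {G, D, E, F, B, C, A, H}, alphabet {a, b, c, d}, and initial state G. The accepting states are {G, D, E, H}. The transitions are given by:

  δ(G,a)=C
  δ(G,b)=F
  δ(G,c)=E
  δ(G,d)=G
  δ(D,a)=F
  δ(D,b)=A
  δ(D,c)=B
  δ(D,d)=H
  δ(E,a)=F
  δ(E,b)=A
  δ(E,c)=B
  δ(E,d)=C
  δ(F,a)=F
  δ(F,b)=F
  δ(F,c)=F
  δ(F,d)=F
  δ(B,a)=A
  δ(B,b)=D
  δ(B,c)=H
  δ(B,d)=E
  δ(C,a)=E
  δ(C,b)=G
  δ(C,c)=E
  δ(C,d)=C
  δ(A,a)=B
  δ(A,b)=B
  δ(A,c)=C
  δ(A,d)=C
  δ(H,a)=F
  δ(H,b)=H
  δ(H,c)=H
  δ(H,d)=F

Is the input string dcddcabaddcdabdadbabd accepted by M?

No

G → G → E → C → C → E → F → F → F → F → F → F → F → F → F → F → F → F → F → F → F → F
End state F is not accepting.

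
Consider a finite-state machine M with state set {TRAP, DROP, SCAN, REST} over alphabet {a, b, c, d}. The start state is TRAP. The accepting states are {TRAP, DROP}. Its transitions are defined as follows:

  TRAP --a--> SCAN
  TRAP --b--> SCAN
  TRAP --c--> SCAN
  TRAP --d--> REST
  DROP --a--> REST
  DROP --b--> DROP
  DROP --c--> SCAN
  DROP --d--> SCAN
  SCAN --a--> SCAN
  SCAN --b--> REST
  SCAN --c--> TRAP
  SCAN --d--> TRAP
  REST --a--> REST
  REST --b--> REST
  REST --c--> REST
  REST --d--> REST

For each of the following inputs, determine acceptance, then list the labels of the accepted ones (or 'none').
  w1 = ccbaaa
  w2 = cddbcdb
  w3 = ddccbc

none

w1: TRAP → SCAN → TRAP → SCAN → SCAN → SCAN → SCAN  → end SCAN, rejected
w2: TRAP → SCAN → TRAP → REST → REST → REST → REST → REST  → end REST, rejected
w3: TRAP → REST → REST → REST → REST → REST → REST  → end REST, rejected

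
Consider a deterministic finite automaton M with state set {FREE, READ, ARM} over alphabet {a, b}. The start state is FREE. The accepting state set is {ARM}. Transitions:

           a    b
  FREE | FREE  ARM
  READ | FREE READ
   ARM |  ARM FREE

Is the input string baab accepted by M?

FREE → ARM → ARM → ARM → FREE
End state FREE is not accepting.

No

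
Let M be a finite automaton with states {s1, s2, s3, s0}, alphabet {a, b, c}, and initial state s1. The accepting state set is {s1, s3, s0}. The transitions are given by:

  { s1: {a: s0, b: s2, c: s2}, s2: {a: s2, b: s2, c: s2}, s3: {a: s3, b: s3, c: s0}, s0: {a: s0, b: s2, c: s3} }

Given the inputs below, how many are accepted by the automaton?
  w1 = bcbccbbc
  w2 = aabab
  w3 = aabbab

0

w1: Trace: s1 -b-> s2 -c-> s2 -b-> s2 -c-> s2 -c-> s2 -b-> s2 -b-> s2 -c-> s2  → end s2, rejected
w2: Trace: s1 -a-> s0 -a-> s0 -b-> s2 -a-> s2 -b-> s2  → end s2, rejected
w3: Trace: s1 -a-> s0 -a-> s0 -b-> s2 -b-> s2 -a-> s2 -b-> s2  → end s2, rejected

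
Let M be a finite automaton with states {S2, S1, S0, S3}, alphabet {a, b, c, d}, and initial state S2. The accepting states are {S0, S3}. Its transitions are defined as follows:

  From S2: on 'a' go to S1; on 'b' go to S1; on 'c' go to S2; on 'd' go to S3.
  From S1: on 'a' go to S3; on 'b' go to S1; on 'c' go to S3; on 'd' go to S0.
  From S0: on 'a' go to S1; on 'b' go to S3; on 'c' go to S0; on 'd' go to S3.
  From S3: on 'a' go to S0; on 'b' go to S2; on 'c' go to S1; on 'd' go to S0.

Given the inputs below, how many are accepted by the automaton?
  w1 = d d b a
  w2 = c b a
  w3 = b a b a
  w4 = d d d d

3

w1:
  start at S2
  read 'd': S2 → S3
  read 'd': S3 → S0
  read 'b': S0 → S3
  read 'a': S3 → S0
  end S0, accepted
w2:
  start at S2
  read 'c': S2 → S2
  read 'b': S2 → S1
  read 'a': S1 → S3
  end S3, accepted
w3:
  start at S2
  read 'b': S2 → S1
  read 'a': S1 → S3
  read 'b': S3 → S2
  read 'a': S2 → S1
  end S1, rejected
w4:
  start at S2
  read 'd': S2 → S3
  read 'd': S3 → S0
  read 'd': S0 → S3
  read 'd': S3 → S0
  end S0, accepted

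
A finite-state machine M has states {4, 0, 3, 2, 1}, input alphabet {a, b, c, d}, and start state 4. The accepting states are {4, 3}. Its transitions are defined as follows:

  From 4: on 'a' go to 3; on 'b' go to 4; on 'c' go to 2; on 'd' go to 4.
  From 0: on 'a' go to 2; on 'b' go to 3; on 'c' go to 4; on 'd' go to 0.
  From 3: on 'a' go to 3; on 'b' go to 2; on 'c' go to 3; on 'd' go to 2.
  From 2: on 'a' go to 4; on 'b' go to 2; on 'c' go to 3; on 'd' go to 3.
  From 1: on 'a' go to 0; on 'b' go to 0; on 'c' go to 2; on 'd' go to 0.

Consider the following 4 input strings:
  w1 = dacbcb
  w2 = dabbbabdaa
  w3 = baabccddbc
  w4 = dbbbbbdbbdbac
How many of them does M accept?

3

w1:
  start at 4
  read 'd': 4 → 4
  read 'a': 4 → 3
  read 'c': 3 → 3
  read 'b': 3 → 2
  read 'c': 2 → 3
  read 'b': 3 → 2
  end 2, rejected
w2:
  start at 4
  read 'd': 4 → 4
  read 'a': 4 → 3
  read 'b': 3 → 2
  read 'b': 2 → 2
  read 'b': 2 → 2
  read 'a': 2 → 4
  read 'b': 4 → 4
  read 'd': 4 → 4
  read 'a': 4 → 3
  read 'a': 3 → 3
  end 3, accepted
w3:
  start at 4
  read 'b': 4 → 4
  read 'a': 4 → 3
  read 'a': 3 → 3
  read 'b': 3 → 2
  read 'c': 2 → 3
  read 'c': 3 → 3
  read 'd': 3 → 2
  read 'd': 2 → 3
  read 'b': 3 → 2
  read 'c': 2 → 3
  end 3, accepted
w4:
  start at 4
  read 'd': 4 → 4
  read 'b': 4 → 4
  read 'b': 4 → 4
  read 'b': 4 → 4
  read 'b': 4 → 4
  read 'b': 4 → 4
  read 'd': 4 → 4
  read 'b': 4 → 4
  read 'b': 4 → 4
  read 'd': 4 → 4
  read 'b': 4 → 4
  read 'a': 4 → 3
  read 'c': 3 → 3
  end 3, accepted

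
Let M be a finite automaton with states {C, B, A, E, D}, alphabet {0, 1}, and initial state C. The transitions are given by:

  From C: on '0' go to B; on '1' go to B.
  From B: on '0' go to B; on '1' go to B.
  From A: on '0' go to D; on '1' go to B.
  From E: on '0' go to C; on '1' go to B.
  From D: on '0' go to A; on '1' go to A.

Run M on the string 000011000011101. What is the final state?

C → B → B → B → B → B → B → B → B → B → B → B → B → B → B → B

B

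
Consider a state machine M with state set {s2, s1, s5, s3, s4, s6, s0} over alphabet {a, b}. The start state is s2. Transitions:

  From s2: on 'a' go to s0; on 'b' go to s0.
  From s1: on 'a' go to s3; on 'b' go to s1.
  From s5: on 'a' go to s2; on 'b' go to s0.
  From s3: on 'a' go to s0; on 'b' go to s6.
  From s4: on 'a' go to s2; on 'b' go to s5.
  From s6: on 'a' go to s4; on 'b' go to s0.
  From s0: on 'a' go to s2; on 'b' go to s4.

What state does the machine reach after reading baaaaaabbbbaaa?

s2

Trace: s2 -b-> s0 -a-> s2 -a-> s0 -a-> s2 -a-> s0 -a-> s2 -a-> s0 -b-> s4 -b-> s5 -b-> s0 -b-> s4 -a-> s2 -a-> s0 -a-> s2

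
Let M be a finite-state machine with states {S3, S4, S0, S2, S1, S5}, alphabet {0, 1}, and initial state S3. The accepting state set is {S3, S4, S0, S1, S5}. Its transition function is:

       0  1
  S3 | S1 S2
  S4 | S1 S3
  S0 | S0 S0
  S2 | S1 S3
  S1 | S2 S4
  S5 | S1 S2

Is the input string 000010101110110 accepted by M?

start at S3
read '0': S3 → S1
read '0': S1 → S2
read '0': S2 → S1
read '0': S1 → S2
read '1': S2 → S3
read '0': S3 → S1
read '1': S1 → S4
read '0': S4 → S1
read '1': S1 → S4
read '1': S4 → S3
read '1': S3 → S2
read '0': S2 → S1
read '1': S1 → S4
read '1': S4 → S3
read '0': S3 → S1
End state S1 is accepting.

Yes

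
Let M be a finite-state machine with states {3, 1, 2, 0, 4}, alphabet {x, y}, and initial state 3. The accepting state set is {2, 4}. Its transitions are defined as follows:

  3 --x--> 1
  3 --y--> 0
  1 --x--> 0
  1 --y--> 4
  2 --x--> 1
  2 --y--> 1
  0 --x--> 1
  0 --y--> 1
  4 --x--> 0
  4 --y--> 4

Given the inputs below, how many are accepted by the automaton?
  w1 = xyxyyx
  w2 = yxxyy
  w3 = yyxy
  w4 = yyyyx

w1: 3 → 1 → 4 → 0 → 1 → 4 → 0  → end 0, rejected
w2: 3 → 0 → 1 → 0 → 1 → 4  → end 4, accepted
w3: 3 → 0 → 1 → 0 → 1  → end 1, rejected
w4: 3 → 0 → 1 → 4 → 4 → 0  → end 0, rejected

1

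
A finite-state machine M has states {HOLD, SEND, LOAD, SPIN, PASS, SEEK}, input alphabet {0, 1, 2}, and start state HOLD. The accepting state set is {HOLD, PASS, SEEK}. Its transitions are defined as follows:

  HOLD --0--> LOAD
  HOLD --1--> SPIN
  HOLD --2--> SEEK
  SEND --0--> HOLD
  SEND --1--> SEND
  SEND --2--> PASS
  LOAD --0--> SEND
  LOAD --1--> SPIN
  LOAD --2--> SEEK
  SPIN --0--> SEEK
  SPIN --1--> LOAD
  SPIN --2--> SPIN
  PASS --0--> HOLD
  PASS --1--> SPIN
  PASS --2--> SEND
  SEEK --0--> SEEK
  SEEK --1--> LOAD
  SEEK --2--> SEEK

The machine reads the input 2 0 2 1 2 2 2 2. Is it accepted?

Yes

HOLD → SEEK → SEEK → SEEK → LOAD → SEEK → SEEK → SEEK → SEEK
End state SEEK is accepting.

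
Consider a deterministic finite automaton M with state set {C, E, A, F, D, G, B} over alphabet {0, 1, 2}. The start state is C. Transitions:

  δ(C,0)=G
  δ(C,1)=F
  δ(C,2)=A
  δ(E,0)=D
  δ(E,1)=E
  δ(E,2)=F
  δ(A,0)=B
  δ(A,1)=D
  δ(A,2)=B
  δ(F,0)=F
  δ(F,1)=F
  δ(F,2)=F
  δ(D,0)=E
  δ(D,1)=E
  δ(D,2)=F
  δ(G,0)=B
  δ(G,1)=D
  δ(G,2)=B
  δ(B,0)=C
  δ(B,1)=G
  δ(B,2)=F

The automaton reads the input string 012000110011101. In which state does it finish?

Trace: C -0-> G -1-> D -2-> F -0-> F -0-> F -0-> F -1-> F -1-> F -0-> F -0-> F -1-> F -1-> F -1-> F -0-> F -1-> F

F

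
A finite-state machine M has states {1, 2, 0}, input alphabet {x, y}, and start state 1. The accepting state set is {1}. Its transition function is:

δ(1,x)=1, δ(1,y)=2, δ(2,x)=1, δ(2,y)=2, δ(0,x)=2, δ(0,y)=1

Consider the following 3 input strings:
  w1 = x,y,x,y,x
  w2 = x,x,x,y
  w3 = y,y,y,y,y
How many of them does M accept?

w1: Trace: 1 -x-> 1 -y-> 2 -x-> 1 -y-> 2 -x-> 1  → end 1, accepted
w2: Trace: 1 -x-> 1 -x-> 1 -x-> 1 -y-> 2  → end 2, rejected
w3: Trace: 1 -y-> 2 -y-> 2 -y-> 2 -y-> 2 -y-> 2  → end 2, rejected

1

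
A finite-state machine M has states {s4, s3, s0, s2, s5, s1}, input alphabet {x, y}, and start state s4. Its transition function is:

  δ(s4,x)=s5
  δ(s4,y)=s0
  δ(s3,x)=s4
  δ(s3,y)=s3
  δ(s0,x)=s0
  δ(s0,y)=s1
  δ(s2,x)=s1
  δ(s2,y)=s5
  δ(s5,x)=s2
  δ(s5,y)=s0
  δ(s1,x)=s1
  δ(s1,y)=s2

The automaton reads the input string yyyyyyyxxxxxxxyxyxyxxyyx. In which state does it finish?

s2

Trace: s4 -y-> s0 -y-> s1 -y-> s2 -y-> s5 -y-> s0 -y-> s1 -y-> s2 -x-> s1 -x-> s1 -x-> s1 -x-> s1 -x-> s1 -x-> s1 -x-> s1 -y-> s2 -x-> s1 -y-> s2 -x-> s1 -y-> s2 -x-> s1 -x-> s1 -y-> s2 -y-> s5 -x-> s2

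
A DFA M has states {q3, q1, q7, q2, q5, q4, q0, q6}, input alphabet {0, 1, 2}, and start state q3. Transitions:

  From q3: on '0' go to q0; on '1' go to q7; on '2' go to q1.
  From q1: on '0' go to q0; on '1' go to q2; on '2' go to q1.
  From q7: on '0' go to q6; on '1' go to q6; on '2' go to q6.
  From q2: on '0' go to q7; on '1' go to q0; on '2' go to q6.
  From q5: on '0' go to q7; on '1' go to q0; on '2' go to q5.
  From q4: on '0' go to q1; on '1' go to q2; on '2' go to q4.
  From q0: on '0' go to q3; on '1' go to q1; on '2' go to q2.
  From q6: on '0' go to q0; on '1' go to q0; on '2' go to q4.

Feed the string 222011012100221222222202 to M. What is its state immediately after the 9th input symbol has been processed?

q4

Trace: q3 -2-> q1 -2-> q1 -2-> q1 -0-> q0 -1-> q1 -1-> q2 -0-> q7 -1-> q6 -2-> q4
After 9 symbols: q4.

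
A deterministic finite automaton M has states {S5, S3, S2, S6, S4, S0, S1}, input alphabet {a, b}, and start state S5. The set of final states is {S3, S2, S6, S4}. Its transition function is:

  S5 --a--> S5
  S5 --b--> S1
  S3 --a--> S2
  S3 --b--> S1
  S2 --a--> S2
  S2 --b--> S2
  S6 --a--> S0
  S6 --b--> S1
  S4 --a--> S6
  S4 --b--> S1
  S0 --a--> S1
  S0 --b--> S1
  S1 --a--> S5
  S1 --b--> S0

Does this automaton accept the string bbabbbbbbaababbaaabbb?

No

Trace: S5 -b-> S1 -b-> S0 -a-> S1 -b-> S0 -b-> S1 -b-> S0 -b-> S1 -b-> S0 -b-> S1 -a-> S5 -a-> S5 -b-> S1 -a-> S5 -b-> S1 -b-> S0 -a-> S1 -a-> S5 -a-> S5 -b-> S1 -b-> S0 -b-> S1
End state S1 is not accepting.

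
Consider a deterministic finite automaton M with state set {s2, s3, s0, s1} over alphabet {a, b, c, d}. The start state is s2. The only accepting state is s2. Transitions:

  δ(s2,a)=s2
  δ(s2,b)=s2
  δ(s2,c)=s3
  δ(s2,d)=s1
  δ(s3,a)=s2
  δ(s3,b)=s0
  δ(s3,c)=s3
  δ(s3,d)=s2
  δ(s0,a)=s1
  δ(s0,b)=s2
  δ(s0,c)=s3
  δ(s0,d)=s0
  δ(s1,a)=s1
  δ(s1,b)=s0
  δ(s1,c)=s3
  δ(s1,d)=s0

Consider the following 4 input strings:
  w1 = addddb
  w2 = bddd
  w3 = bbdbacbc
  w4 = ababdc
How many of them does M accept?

w1: Trace: s2 -a-> s2 -d-> s1 -d-> s0 -d-> s0 -d-> s0 -b-> s2  → end s2, accepted
w2: Trace: s2 -b-> s2 -d-> s1 -d-> s0 -d-> s0  → end s0, rejected
w3: Trace: s2 -b-> s2 -b-> s2 -d-> s1 -b-> s0 -a-> s1 -c-> s3 -b-> s0 -c-> s3  → end s3, rejected
w4: Trace: s2 -a-> s2 -b-> s2 -a-> s2 -b-> s2 -d-> s1 -c-> s3  → end s3, rejected

1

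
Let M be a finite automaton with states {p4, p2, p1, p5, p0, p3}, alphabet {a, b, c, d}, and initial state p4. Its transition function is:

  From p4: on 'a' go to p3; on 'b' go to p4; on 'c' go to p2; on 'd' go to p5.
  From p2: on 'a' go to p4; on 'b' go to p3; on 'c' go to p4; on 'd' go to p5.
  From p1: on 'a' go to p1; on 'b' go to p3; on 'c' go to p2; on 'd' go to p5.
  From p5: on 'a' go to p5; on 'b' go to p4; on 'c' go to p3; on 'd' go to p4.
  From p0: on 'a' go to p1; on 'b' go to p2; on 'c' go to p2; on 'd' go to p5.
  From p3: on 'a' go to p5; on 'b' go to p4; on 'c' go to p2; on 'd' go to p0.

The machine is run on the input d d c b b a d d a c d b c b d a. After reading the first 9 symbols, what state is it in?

p4 → p5 → p4 → p2 → p3 → p4 → p3 → p0 → p5 → p5
After 9 symbols: p5.

p5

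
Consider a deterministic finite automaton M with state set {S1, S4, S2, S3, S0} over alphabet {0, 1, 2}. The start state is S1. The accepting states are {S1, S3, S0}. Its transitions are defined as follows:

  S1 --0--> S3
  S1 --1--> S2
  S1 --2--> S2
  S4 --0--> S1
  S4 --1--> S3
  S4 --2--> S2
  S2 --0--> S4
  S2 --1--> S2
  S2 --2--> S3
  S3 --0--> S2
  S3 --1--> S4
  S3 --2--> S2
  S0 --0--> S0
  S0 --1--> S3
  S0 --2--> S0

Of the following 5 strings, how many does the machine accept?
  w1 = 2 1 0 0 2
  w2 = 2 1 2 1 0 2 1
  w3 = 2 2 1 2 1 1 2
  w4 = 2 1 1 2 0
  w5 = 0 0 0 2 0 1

2

w1: Trace: S1 -2-> S2 -1-> S2 -0-> S4 -0-> S1 -2-> S2  → end S2, rejected
w2: Trace: S1 -2-> S2 -1-> S2 -2-> S3 -1-> S4 -0-> S1 -2-> S2 -1-> S2  → end S2, rejected
w3: Trace: S1 -2-> S2 -2-> S3 -1-> S4 -2-> S2 -1-> S2 -1-> S2 -2-> S3  → end S3, accepted
w4: Trace: S1 -2-> S2 -1-> S2 -1-> S2 -2-> S3 -0-> S2  → end S2, rejected
w5: Trace: S1 -0-> S3 -0-> S2 -0-> S4 -2-> S2 -0-> S4 -1-> S3  → end S3, accepted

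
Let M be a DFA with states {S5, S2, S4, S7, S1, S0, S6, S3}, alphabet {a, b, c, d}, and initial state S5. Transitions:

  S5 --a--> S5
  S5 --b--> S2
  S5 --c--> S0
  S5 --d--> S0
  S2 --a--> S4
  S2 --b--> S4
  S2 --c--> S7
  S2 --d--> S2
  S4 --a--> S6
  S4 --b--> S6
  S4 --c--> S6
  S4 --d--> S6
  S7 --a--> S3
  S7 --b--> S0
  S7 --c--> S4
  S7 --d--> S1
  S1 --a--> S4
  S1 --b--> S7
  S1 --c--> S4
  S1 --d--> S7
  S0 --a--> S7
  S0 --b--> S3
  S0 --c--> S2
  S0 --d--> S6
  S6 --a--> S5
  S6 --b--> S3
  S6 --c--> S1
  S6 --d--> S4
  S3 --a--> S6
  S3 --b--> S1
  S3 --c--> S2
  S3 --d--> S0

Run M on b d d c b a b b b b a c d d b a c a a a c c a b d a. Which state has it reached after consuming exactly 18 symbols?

start at S5
read 'b': S5 → S2
read 'd': S2 → S2
read 'd': S2 → S2
read 'c': S2 → S7
read 'b': S7 → S0
read 'a': S0 → S7
read 'b': S7 → S0
read 'b': S0 → S3
read 'b': S3 → S1
read 'b': S1 → S7
read 'a': S7 → S3
read 'c': S3 → S2
read 'd': S2 → S2
read 'd': S2 → S2
read 'b': S2 → S4
read 'a': S4 → S6
read 'c': S6 → S1
read 'a': S1 → S4
After 18 symbols: S4.

S4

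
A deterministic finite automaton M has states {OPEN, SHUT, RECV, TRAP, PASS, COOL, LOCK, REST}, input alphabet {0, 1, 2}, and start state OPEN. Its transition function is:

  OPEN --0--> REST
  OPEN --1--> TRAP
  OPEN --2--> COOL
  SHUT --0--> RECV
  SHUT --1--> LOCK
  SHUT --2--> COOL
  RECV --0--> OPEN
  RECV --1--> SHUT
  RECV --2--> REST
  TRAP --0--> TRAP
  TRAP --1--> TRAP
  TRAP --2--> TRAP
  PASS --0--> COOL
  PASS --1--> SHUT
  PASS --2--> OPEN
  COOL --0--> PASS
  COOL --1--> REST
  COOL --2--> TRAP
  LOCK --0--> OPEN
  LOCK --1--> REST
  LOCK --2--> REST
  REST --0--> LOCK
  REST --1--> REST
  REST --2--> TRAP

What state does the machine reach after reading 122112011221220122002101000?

TRAP

Trace: OPEN -1-> TRAP -2-> TRAP -2-> TRAP -1-> TRAP -1-> TRAP -2-> TRAP -0-> TRAP -1-> TRAP -1-> TRAP -2-> TRAP -2-> TRAP -1-> TRAP -2-> TRAP -2-> TRAP -0-> TRAP -1-> TRAP -2-> TRAP -2-> TRAP -0-> TRAP -0-> TRAP -2-> TRAP -1-> TRAP -0-> TRAP -1-> TRAP -0-> TRAP -0-> TRAP -0-> TRAP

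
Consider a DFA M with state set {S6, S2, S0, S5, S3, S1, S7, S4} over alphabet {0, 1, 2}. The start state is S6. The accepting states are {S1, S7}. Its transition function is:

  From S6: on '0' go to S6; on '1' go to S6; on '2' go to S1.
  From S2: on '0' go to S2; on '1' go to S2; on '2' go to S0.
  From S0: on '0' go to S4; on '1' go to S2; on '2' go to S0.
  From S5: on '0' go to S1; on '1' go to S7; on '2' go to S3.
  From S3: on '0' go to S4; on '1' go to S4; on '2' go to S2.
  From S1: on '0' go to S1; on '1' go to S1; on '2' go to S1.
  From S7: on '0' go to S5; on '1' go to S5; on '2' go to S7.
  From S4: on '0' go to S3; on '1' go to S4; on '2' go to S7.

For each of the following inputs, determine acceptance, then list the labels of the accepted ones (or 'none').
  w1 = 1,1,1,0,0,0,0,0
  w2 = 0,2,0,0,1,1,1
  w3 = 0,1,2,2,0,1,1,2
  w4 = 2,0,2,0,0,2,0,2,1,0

w1:
  start at S6
  read '1': S6 → S6
  read '1': S6 → S6
  read '1': S6 → S6
  read '0': S6 → S6
  read '0': S6 → S6
  read '0': S6 → S6
  read '0': S6 → S6
  read '0': S6 → S6
  end S6, rejected
w2:
  start at S6
  read '0': S6 → S6
  read '2': S6 → S1
  read '0': S1 → S1
  read '0': S1 → S1
  read '1': S1 → S1
  read '1': S1 → S1
  read '1': S1 → S1
  end S1, accepted
w3:
  start at S6
  read '0': S6 → S6
  read '1': S6 → S6
  read '2': S6 → S1
  read '2': S1 → S1
  read '0': S1 → S1
  read '1': S1 → S1
  read '1': S1 → S1
  read '2': S1 → S1
  end S1, accepted
w4:
  start at S6
  read '2': S6 → S1
  read '0': S1 → S1
  read '2': S1 → S1
  read '0': S1 → S1
  read '0': S1 → S1
  read '2': S1 → S1
  read '0': S1 → S1
  read '2': S1 → S1
  read '1': S1 → S1
  read '0': S1 → S1
  end S1, accepted

w2, w3, w4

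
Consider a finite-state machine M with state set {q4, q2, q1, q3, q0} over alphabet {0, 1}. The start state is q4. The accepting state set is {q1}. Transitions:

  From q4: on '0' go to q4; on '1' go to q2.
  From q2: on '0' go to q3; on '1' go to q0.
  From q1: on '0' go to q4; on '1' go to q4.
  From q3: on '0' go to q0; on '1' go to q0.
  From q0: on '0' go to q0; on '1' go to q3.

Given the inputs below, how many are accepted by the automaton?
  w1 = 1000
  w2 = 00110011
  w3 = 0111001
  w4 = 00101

0

w1:
  start at q4
  read '1': q4 → q2
  read '0': q2 → q3
  read '0': q3 → q0
  read '0': q0 → q0
  end q0, rejected
w2:
  start at q4
  read '0': q4 → q4
  read '0': q4 → q4
  read '1': q4 → q2
  read '1': q2 → q0
  read '0': q0 → q0
  read '0': q0 → q0
  read '1': q0 → q3
  read '1': q3 → q0
  end q0, rejected
w3:
  start at q4
  read '0': q4 → q4
  read '1': q4 → q2
  read '1': q2 → q0
  read '1': q0 → q3
  read '0': q3 → q0
  read '0': q0 → q0
  read '1': q0 → q3
  end q3, rejected
w4:
  start at q4
  read '0': q4 → q4
  read '0': q4 → q4
  read '1': q4 → q2
  read '0': q2 → q3
  read '1': q3 → q0
  end q0, rejected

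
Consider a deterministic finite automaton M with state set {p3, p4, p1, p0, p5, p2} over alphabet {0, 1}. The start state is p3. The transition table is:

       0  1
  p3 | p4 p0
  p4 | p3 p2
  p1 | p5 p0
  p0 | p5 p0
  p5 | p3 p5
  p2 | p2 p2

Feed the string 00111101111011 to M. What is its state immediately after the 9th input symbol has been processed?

p3 → p4 → p3 → p0 → p0 → p0 → p0 → p5 → p5 → p5
After 9 symbols: p5.

p5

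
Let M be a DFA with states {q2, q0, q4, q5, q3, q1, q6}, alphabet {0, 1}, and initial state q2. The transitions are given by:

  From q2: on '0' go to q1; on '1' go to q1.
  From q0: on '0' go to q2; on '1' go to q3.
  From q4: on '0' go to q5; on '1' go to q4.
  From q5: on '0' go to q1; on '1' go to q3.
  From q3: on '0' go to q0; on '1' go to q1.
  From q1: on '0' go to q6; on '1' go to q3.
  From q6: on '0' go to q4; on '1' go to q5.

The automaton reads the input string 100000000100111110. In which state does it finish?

start at q2
read '1': q2 → q1
read '0': q1 → q6
read '0': q6 → q4
read '0': q4 → q5
read '0': q5 → q1
read '0': q1 → q6
read '0': q6 → q4
read '0': q4 → q5
read '0': q5 → q1
read '1': q1 → q3
read '0': q3 → q0
read '0': q0 → q2
read '1': q2 → q1
read '1': q1 → q3
read '1': q3 → q1
read '1': q1 → q3
read '1': q3 → q1
read '0': q1 → q6

q6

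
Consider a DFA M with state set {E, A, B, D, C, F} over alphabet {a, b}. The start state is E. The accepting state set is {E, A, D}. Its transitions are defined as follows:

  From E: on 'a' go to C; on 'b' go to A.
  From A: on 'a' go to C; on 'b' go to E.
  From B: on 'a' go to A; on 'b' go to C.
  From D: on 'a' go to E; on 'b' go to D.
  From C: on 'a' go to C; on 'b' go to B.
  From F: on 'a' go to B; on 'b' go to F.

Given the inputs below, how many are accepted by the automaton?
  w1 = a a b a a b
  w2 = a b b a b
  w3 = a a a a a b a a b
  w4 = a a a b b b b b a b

w1: Trace: E -a-> C -a-> C -b-> B -a-> A -a-> C -b-> B  → end B, rejected
w2: Trace: E -a-> C -b-> B -b-> C -a-> C -b-> B  → end B, rejected
w3: Trace: E -a-> C -a-> C -a-> C -a-> C -a-> C -b-> B -a-> A -a-> C -b-> B  → end B, rejected
w4: Trace: E -a-> C -a-> C -a-> C -b-> B -b-> C -b-> B -b-> C -b-> B -a-> A -b-> E  → end E, accepted

1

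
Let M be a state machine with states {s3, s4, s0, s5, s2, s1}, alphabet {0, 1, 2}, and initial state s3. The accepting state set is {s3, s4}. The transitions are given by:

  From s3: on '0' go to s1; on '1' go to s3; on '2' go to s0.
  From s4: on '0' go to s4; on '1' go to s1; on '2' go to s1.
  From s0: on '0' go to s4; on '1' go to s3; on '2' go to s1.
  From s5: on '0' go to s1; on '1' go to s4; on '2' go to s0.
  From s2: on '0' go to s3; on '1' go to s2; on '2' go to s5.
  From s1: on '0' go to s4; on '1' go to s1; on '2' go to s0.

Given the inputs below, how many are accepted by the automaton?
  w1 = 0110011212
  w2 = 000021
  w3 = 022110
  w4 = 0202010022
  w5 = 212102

1

w1:
  start at s3
  read '0': s3 → s1
  read '1': s1 → s1
  read '1': s1 → s1
  read '0': s1 → s4
  read '0': s4 → s4
  read '1': s4 → s1
  read '1': s1 → s1
  read '2': s1 → s0
  read '1': s0 → s3
  read '2': s3 → s0
  end s0, rejected
w2:
  start at s3
  read '0': s3 → s1
  read '0': s1 → s4
  read '0': s4 → s4
  read '0': s4 → s4
  read '2': s4 → s1
  read '1': s1 → s1
  end s1, rejected
w3:
  start at s3
  read '0': s3 → s1
  read '2': s1 → s0
  read '2': s0 → s1
  read '1': s1 → s1
  read '1': s1 → s1
  read '0': s1 → s4
  end s4, accepted
w4:
  start at s3
  read '0': s3 → s1
  read '2': s1 → s0
  read '0': s0 → s4
  read '2': s4 → s1
  read '0': s1 → s4
  read '1': s4 → s1
  read '0': s1 → s4
  read '0': s4 → s4
  read '2': s4 → s1
  read '2': s1 → s0
  end s0, rejected
w5:
  start at s3
  read '2': s3 → s0
  read '1': s0 → s3
  read '2': s3 → s0
  read '1': s0 → s3
  read '0': s3 → s1
  read '2': s1 → s0
  end s0, rejected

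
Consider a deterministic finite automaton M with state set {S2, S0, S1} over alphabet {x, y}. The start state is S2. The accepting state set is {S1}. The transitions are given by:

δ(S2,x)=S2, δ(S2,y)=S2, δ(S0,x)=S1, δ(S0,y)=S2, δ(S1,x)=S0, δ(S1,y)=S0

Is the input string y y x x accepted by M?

No

start at S2
read 'y': S2 → S2
read 'y': S2 → S2
read 'x': S2 → S2
read 'x': S2 → S2
End state S2 is not accepting.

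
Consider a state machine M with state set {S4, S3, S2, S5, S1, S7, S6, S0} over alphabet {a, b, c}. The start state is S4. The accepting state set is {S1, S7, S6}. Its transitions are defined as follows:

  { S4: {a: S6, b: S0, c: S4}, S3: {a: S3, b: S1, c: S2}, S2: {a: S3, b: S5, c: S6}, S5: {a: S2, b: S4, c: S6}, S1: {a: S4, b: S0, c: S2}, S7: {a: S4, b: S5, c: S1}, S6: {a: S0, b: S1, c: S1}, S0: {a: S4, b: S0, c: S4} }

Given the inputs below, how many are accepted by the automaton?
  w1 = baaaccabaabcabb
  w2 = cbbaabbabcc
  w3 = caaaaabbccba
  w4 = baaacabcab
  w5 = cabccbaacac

w1: Trace: S4 -b-> S0 -a-> S4 -a-> S6 -a-> S0 -c-> S4 -c-> S4 -a-> S6 -b-> S1 -a-> S4 -a-> S6 -b-> S1 -c-> S2 -a-> S3 -b-> S1 -b-> S0  → end S0, rejected
w2: Trace: S4 -c-> S4 -b-> S0 -b-> S0 -a-> S4 -a-> S6 -b-> S1 -b-> S0 -a-> S4 -b-> S0 -c-> S4 -c-> S4  → end S4, rejected
w3: Trace: S4 -c-> S4 -a-> S6 -a-> S0 -a-> S4 -a-> S6 -a-> S0 -b-> S0 -b-> S0 -c-> S4 -c-> S4 -b-> S0 -a-> S4  → end S4, rejected
w4: Trace: S4 -b-> S0 -a-> S4 -a-> S6 -a-> S0 -c-> S4 -a-> S6 -b-> S1 -c-> S2 -a-> S3 -b-> S1  → end S1, accepted
w5: Trace: S4 -c-> S4 -a-> S6 -b-> S1 -c-> S2 -c-> S6 -b-> S1 -a-> S4 -a-> S6 -c-> S1 -a-> S4 -c-> S4  → end S4, rejected

1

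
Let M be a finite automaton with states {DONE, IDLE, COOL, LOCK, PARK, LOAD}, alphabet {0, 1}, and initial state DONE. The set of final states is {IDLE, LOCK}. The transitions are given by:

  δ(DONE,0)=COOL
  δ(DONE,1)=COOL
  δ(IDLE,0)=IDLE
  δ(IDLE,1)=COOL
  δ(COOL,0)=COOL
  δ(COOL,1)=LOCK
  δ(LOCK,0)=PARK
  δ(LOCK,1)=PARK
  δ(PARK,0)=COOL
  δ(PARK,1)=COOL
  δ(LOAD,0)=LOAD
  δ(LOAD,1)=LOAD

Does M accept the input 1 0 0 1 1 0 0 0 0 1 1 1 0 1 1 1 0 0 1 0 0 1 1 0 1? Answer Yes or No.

Yes

DONE → COOL → COOL → COOL → LOCK → PARK → COOL → COOL → COOL → COOL → LOCK → PARK → COOL → COOL → LOCK → PARK → COOL → COOL → COOL → LOCK → PARK → COOL → LOCK → PARK → COOL → LOCK
End state LOCK is accepting.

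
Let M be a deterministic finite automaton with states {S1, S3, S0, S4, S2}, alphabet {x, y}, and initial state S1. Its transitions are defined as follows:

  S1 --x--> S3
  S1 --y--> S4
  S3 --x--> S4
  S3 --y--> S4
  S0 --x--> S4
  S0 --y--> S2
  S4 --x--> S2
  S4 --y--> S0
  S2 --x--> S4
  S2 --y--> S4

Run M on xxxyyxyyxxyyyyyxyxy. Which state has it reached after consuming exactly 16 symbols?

start at S1
read 'x': S1 → S3
read 'x': S3 → S4
read 'x': S4 → S2
read 'y': S2 → S4
read 'y': S4 → S0
read 'x': S0 → S4
read 'y': S4 → S0
read 'y': S0 → S2
read 'x': S2 → S4
read 'x': S4 → S2
read 'y': S2 → S4
read 'y': S4 → S0
read 'y': S0 → S2
read 'y': S2 → S4
read 'y': S4 → S0
read 'x': S0 → S4
After 16 symbols: S4.

S4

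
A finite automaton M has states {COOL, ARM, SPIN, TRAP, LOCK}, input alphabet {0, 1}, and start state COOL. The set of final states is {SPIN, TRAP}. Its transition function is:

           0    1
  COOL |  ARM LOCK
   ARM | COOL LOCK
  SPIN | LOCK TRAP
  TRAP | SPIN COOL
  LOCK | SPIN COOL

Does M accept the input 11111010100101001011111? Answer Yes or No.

start at COOL
read '1': COOL → LOCK
read '1': LOCK → COOL
read '1': COOL → LOCK
read '1': LOCK → COOL
read '1': COOL → LOCK
read '0': LOCK → SPIN
read '1': SPIN → TRAP
read '0': TRAP → SPIN
read '1': SPIN → TRAP
read '0': TRAP → SPIN
read '0': SPIN → LOCK
read '1': LOCK → COOL
read '0': COOL → ARM
read '1': ARM → LOCK
read '0': LOCK → SPIN
read '0': SPIN → LOCK
read '1': LOCK → COOL
read '0': COOL → ARM
read '1': ARM → LOCK
read '1': LOCK → COOL
read '1': COOL → LOCK
read '1': LOCK → COOL
read '1': COOL → LOCK
End state LOCK is not accepting.

No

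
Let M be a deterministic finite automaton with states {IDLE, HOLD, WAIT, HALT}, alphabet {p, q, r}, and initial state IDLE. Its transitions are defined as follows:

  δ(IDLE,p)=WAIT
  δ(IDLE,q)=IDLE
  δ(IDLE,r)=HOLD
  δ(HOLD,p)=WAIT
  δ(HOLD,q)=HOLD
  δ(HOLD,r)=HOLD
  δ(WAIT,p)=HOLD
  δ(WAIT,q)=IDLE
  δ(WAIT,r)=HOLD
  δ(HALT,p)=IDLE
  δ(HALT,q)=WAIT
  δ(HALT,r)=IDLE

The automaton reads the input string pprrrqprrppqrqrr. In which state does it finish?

HOLD

start at IDLE
read 'p': IDLE → WAIT
read 'p': WAIT → HOLD
read 'r': HOLD → HOLD
read 'r': HOLD → HOLD
read 'r': HOLD → HOLD
read 'q': HOLD → HOLD
read 'p': HOLD → WAIT
read 'r': WAIT → HOLD
read 'r': HOLD → HOLD
read 'p': HOLD → WAIT
read 'p': WAIT → HOLD
read 'q': HOLD → HOLD
read 'r': HOLD → HOLD
read 'q': HOLD → HOLD
read 'r': HOLD → HOLD
read 'r': HOLD → HOLD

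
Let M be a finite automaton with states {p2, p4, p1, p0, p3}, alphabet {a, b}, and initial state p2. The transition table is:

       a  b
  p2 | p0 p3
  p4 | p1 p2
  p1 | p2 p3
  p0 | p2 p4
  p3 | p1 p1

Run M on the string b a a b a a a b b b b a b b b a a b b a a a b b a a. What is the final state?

start at p2
read 'b': p2 → p3
read 'a': p3 → p1
read 'a': p1 → p2
read 'b': p2 → p3
read 'a': p3 → p1
read 'a': p1 → p2
read 'a': p2 → p0
read 'b': p0 → p4
read 'b': p4 → p2
read 'b': p2 → p3
read 'b': p3 → p1
read 'a': p1 → p2
read 'b': p2 → p3
read 'b': p3 → p1
read 'b': p1 → p3
read 'a': p3 → p1
read 'a': p1 → p2
read 'b': p2 → p3
read 'b': p3 → p1
read 'a': p1 → p2
read 'a': p2 → p0
read 'a': p0 → p2
read 'b': p2 → p3
read 'b': p3 → p1
read 'a': p1 → p2
read 'a': p2 → p0

p0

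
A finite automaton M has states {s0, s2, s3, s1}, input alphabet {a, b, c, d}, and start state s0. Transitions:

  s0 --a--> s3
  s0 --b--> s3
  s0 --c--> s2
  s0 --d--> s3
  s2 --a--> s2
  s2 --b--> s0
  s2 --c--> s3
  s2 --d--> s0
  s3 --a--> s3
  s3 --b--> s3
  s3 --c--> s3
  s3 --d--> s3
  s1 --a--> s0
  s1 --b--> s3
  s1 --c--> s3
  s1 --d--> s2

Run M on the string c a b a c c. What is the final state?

s3

Trace: s0 -c-> s2 -a-> s2 -b-> s0 -a-> s3 -c-> s3 -c-> s3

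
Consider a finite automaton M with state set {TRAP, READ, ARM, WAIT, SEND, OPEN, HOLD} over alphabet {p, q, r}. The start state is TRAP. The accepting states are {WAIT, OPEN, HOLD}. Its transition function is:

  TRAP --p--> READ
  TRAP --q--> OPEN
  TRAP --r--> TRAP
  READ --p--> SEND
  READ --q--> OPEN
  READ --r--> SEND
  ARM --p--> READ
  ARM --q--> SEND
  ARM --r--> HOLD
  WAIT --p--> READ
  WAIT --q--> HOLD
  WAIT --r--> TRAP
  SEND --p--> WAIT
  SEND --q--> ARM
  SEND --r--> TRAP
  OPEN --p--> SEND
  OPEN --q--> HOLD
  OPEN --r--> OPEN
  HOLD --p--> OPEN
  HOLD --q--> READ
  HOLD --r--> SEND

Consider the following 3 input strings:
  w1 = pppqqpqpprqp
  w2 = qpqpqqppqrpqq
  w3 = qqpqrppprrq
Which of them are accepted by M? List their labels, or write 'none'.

w1:
  start at TRAP
  read 'p': TRAP → READ
  read 'p': READ → SEND
  read 'p': SEND → WAIT
  read 'q': WAIT → HOLD
  read 'q': HOLD → READ
  read 'p': READ → SEND
  read 'q': SEND → ARM
  read 'p': ARM → READ
  read 'p': READ → SEND
  read 'r': SEND → TRAP
  read 'q': TRAP → OPEN
  read 'p': OPEN → SEND
  end SEND, rejected
w2:
  start at TRAP
  read 'q': TRAP → OPEN
  read 'p': OPEN → SEND
  read 'q': SEND → ARM
  read 'p': ARM → READ
  read 'q': READ → OPEN
  read 'q': OPEN → HOLD
  read 'p': HOLD → OPEN
  read 'p': OPEN → SEND
  read 'q': SEND → ARM
  read 'r': ARM → HOLD
  read 'p': HOLD → OPEN
  read 'q': OPEN → HOLD
  read 'q': HOLD → READ
  end READ, rejected
w3:
  start at TRAP
  read 'q': TRAP → OPEN
  read 'q': OPEN → HOLD
  read 'p': HOLD → OPEN
  read 'q': OPEN → HOLD
  read 'r': HOLD → SEND
  read 'p': SEND → WAIT
  read 'p': WAIT → READ
  read 'p': READ → SEND
  read 'r': SEND → TRAP
  read 'r': TRAP → TRAP
  read 'q': TRAP → OPEN
  end OPEN, accepted

w3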